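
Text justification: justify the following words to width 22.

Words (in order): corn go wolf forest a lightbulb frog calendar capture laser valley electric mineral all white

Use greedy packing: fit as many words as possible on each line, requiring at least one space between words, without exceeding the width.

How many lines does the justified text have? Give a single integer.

Answer: 5

Derivation:
Line 1: ['corn', 'go', 'wolf', 'forest', 'a'] (min_width=21, slack=1)
Line 2: ['lightbulb', 'frog'] (min_width=14, slack=8)
Line 3: ['calendar', 'capture', 'laser'] (min_width=22, slack=0)
Line 4: ['valley', 'electric'] (min_width=15, slack=7)
Line 5: ['mineral', 'all', 'white'] (min_width=17, slack=5)
Total lines: 5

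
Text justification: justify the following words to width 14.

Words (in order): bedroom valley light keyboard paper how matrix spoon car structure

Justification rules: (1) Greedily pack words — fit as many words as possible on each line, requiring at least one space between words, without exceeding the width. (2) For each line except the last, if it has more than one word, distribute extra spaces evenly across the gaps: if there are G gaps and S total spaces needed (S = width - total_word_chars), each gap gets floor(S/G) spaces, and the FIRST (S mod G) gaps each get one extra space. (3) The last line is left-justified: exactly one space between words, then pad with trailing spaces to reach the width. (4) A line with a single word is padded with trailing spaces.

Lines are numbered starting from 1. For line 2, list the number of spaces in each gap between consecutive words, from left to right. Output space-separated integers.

Line 1: ['bedroom', 'valley'] (min_width=14, slack=0)
Line 2: ['light', 'keyboard'] (min_width=14, slack=0)
Line 3: ['paper', 'how'] (min_width=9, slack=5)
Line 4: ['matrix', 'spoon'] (min_width=12, slack=2)
Line 5: ['car', 'structure'] (min_width=13, slack=1)

Answer: 1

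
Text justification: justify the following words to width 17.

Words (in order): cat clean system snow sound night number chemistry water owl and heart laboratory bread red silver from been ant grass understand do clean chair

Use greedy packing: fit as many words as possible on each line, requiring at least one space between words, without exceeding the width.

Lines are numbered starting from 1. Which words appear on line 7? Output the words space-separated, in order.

Answer: from been ant

Derivation:
Line 1: ['cat', 'clean', 'system'] (min_width=16, slack=1)
Line 2: ['snow', 'sound', 'night'] (min_width=16, slack=1)
Line 3: ['number', 'chemistry'] (min_width=16, slack=1)
Line 4: ['water', 'owl', 'and'] (min_width=13, slack=4)
Line 5: ['heart', 'laboratory'] (min_width=16, slack=1)
Line 6: ['bread', 'red', 'silver'] (min_width=16, slack=1)
Line 7: ['from', 'been', 'ant'] (min_width=13, slack=4)
Line 8: ['grass', 'understand'] (min_width=16, slack=1)
Line 9: ['do', 'clean', 'chair'] (min_width=14, slack=3)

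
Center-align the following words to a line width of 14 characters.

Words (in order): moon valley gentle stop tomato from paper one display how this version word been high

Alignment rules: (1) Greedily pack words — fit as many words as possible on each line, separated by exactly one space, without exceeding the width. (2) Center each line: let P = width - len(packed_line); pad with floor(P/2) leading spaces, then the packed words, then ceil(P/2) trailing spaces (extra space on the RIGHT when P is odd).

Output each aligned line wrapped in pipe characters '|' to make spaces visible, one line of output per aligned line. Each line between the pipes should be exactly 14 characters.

Line 1: ['moon', 'valley'] (min_width=11, slack=3)
Line 2: ['gentle', 'stop'] (min_width=11, slack=3)
Line 3: ['tomato', 'from'] (min_width=11, slack=3)
Line 4: ['paper', 'one'] (min_width=9, slack=5)
Line 5: ['display', 'how'] (min_width=11, slack=3)
Line 6: ['this', 'version'] (min_width=12, slack=2)
Line 7: ['word', 'been', 'high'] (min_width=14, slack=0)

Answer: | moon valley  |
| gentle stop  |
| tomato from  |
|  paper one   |
| display how  |
| this version |
|word been high|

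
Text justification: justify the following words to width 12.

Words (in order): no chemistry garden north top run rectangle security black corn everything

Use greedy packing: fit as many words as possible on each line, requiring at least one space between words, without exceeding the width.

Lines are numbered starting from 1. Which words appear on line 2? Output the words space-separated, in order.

Answer: garden north

Derivation:
Line 1: ['no', 'chemistry'] (min_width=12, slack=0)
Line 2: ['garden', 'north'] (min_width=12, slack=0)
Line 3: ['top', 'run'] (min_width=7, slack=5)
Line 4: ['rectangle'] (min_width=9, slack=3)
Line 5: ['security'] (min_width=8, slack=4)
Line 6: ['black', 'corn'] (min_width=10, slack=2)
Line 7: ['everything'] (min_width=10, slack=2)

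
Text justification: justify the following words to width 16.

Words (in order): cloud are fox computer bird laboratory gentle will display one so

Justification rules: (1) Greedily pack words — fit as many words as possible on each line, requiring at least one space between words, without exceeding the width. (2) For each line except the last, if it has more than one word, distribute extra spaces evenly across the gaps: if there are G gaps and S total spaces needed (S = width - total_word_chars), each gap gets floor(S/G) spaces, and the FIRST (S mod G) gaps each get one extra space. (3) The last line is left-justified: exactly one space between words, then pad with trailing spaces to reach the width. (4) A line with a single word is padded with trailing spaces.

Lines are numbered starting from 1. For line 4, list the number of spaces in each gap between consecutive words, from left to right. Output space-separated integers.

Line 1: ['cloud', 'are', 'fox'] (min_width=13, slack=3)
Line 2: ['computer', 'bird'] (min_width=13, slack=3)
Line 3: ['laboratory'] (min_width=10, slack=6)
Line 4: ['gentle', 'will'] (min_width=11, slack=5)
Line 5: ['display', 'one', 'so'] (min_width=14, slack=2)

Answer: 6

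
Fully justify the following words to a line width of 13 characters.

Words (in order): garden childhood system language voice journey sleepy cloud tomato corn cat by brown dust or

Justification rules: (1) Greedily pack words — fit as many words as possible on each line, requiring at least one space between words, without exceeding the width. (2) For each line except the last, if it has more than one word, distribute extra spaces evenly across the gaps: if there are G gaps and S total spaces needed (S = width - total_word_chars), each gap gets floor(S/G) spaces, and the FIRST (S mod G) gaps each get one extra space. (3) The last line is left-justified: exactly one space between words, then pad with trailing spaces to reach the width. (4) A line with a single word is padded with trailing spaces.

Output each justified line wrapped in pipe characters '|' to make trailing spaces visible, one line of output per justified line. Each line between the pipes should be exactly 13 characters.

Answer: |garden       |
|childhood    |
|system       |
|language     |
|voice journey|
|sleepy  cloud|
|tomato   corn|
|cat  by brown|
|dust or      |

Derivation:
Line 1: ['garden'] (min_width=6, slack=7)
Line 2: ['childhood'] (min_width=9, slack=4)
Line 3: ['system'] (min_width=6, slack=7)
Line 4: ['language'] (min_width=8, slack=5)
Line 5: ['voice', 'journey'] (min_width=13, slack=0)
Line 6: ['sleepy', 'cloud'] (min_width=12, slack=1)
Line 7: ['tomato', 'corn'] (min_width=11, slack=2)
Line 8: ['cat', 'by', 'brown'] (min_width=12, slack=1)
Line 9: ['dust', 'or'] (min_width=7, slack=6)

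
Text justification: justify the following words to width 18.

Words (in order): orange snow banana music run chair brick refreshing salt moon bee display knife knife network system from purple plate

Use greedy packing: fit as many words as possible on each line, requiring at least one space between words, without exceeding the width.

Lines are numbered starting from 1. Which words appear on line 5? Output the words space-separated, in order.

Line 1: ['orange', 'snow', 'banana'] (min_width=18, slack=0)
Line 2: ['music', 'run', 'chair'] (min_width=15, slack=3)
Line 3: ['brick', 'refreshing'] (min_width=16, slack=2)
Line 4: ['salt', 'moon', 'bee'] (min_width=13, slack=5)
Line 5: ['display', 'knife'] (min_width=13, slack=5)
Line 6: ['knife', 'network'] (min_width=13, slack=5)
Line 7: ['system', 'from', 'purple'] (min_width=18, slack=0)
Line 8: ['plate'] (min_width=5, slack=13)

Answer: display knife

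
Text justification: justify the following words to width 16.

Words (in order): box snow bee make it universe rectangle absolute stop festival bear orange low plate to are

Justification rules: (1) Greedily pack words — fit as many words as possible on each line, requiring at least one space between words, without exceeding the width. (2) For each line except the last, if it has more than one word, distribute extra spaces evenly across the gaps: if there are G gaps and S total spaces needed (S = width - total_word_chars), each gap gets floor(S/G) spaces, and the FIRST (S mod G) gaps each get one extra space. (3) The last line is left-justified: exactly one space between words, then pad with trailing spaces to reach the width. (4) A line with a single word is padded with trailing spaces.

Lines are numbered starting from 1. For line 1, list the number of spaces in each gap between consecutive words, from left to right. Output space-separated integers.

Line 1: ['box', 'snow', 'bee'] (min_width=12, slack=4)
Line 2: ['make', 'it', 'universe'] (min_width=16, slack=0)
Line 3: ['rectangle'] (min_width=9, slack=7)
Line 4: ['absolute', 'stop'] (min_width=13, slack=3)
Line 5: ['festival', 'bear'] (min_width=13, slack=3)
Line 6: ['orange', 'low', 'plate'] (min_width=16, slack=0)
Line 7: ['to', 'are'] (min_width=6, slack=10)

Answer: 3 3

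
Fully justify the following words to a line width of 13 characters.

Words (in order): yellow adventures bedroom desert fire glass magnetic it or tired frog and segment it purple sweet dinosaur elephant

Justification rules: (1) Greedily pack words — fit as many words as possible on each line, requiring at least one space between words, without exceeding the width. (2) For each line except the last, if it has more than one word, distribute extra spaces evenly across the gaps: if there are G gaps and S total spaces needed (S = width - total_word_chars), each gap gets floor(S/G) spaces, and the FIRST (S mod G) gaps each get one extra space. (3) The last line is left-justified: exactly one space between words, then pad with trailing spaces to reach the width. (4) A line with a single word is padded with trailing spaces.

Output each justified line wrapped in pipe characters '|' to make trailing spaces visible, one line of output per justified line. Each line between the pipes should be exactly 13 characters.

Line 1: ['yellow'] (min_width=6, slack=7)
Line 2: ['adventures'] (min_width=10, slack=3)
Line 3: ['bedroom'] (min_width=7, slack=6)
Line 4: ['desert', 'fire'] (min_width=11, slack=2)
Line 5: ['glass'] (min_width=5, slack=8)
Line 6: ['magnetic', 'it'] (min_width=11, slack=2)
Line 7: ['or', 'tired', 'frog'] (min_width=13, slack=0)
Line 8: ['and', 'segment'] (min_width=11, slack=2)
Line 9: ['it', 'purple'] (min_width=9, slack=4)
Line 10: ['sweet'] (min_width=5, slack=8)
Line 11: ['dinosaur'] (min_width=8, slack=5)
Line 12: ['elephant'] (min_width=8, slack=5)

Answer: |yellow       |
|adventures   |
|bedroom      |
|desert   fire|
|glass        |
|magnetic   it|
|or tired frog|
|and   segment|
|it     purple|
|sweet        |
|dinosaur     |
|elephant     |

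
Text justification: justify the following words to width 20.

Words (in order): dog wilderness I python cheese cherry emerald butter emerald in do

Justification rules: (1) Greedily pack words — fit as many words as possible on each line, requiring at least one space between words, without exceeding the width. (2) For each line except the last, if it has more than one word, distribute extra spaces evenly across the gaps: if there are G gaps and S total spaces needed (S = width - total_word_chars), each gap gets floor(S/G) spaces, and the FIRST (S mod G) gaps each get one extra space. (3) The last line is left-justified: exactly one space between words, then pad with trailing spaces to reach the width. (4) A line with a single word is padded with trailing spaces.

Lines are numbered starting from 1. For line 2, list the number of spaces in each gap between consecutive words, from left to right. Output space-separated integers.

Line 1: ['dog', 'wilderness', 'I'] (min_width=16, slack=4)
Line 2: ['python', 'cheese', 'cherry'] (min_width=20, slack=0)
Line 3: ['emerald', 'butter'] (min_width=14, slack=6)
Line 4: ['emerald', 'in', 'do'] (min_width=13, slack=7)

Answer: 1 1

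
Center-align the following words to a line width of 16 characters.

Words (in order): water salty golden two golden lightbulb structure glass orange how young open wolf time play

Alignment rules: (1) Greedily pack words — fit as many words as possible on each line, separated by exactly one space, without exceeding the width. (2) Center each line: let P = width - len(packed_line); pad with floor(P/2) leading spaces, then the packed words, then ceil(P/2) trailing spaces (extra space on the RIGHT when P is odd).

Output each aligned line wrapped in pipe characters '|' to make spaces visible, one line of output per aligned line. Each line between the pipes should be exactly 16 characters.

Answer: |  water salty   |
|   golden two   |
|golden lightbulb|
|structure glass |
|orange how young|
| open wolf time |
|      play      |

Derivation:
Line 1: ['water', 'salty'] (min_width=11, slack=5)
Line 2: ['golden', 'two'] (min_width=10, slack=6)
Line 3: ['golden', 'lightbulb'] (min_width=16, slack=0)
Line 4: ['structure', 'glass'] (min_width=15, slack=1)
Line 5: ['orange', 'how', 'young'] (min_width=16, slack=0)
Line 6: ['open', 'wolf', 'time'] (min_width=14, slack=2)
Line 7: ['play'] (min_width=4, slack=12)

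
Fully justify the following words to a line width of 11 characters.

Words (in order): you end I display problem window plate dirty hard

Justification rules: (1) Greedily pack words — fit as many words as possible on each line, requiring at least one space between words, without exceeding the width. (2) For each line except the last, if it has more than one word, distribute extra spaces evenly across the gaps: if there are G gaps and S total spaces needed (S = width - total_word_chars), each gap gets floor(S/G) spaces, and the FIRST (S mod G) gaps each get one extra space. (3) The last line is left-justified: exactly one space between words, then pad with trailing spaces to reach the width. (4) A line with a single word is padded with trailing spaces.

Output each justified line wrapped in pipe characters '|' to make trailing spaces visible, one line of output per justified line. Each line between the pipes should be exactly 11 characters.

Line 1: ['you', 'end', 'I'] (min_width=9, slack=2)
Line 2: ['display'] (min_width=7, slack=4)
Line 3: ['problem'] (min_width=7, slack=4)
Line 4: ['window'] (min_width=6, slack=5)
Line 5: ['plate', 'dirty'] (min_width=11, slack=0)
Line 6: ['hard'] (min_width=4, slack=7)

Answer: |you  end  I|
|display    |
|problem    |
|window     |
|plate dirty|
|hard       |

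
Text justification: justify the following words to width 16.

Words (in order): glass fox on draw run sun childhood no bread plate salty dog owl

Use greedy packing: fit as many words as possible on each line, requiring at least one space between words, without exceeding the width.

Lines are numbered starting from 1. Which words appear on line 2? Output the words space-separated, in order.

Line 1: ['glass', 'fox', 'on'] (min_width=12, slack=4)
Line 2: ['draw', 'run', 'sun'] (min_width=12, slack=4)
Line 3: ['childhood', 'no'] (min_width=12, slack=4)
Line 4: ['bread', 'plate'] (min_width=11, slack=5)
Line 5: ['salty', 'dog', 'owl'] (min_width=13, slack=3)

Answer: draw run sun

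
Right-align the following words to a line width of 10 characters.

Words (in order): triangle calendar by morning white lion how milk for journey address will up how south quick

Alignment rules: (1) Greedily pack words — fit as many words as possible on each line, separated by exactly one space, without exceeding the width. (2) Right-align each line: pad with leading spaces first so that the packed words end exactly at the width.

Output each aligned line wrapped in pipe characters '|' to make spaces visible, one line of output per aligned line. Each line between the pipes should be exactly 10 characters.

Line 1: ['triangle'] (min_width=8, slack=2)
Line 2: ['calendar'] (min_width=8, slack=2)
Line 3: ['by', 'morning'] (min_width=10, slack=0)
Line 4: ['white', 'lion'] (min_width=10, slack=0)
Line 5: ['how', 'milk'] (min_width=8, slack=2)
Line 6: ['for'] (min_width=3, slack=7)
Line 7: ['journey'] (min_width=7, slack=3)
Line 8: ['address'] (min_width=7, slack=3)
Line 9: ['will', 'up'] (min_width=7, slack=3)
Line 10: ['how', 'south'] (min_width=9, slack=1)
Line 11: ['quick'] (min_width=5, slack=5)

Answer: |  triangle|
|  calendar|
|by morning|
|white lion|
|  how milk|
|       for|
|   journey|
|   address|
|   will up|
| how south|
|     quick|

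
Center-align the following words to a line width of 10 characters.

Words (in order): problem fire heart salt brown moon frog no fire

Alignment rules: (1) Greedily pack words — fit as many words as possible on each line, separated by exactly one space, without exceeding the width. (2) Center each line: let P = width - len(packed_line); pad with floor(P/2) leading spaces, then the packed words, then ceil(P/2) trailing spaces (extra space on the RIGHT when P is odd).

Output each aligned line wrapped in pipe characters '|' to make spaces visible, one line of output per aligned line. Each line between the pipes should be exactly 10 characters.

Answer: | problem  |
|fire heart|
|salt brown|
|moon frog |
| no fire  |

Derivation:
Line 1: ['problem'] (min_width=7, slack=3)
Line 2: ['fire', 'heart'] (min_width=10, slack=0)
Line 3: ['salt', 'brown'] (min_width=10, slack=0)
Line 4: ['moon', 'frog'] (min_width=9, slack=1)
Line 5: ['no', 'fire'] (min_width=7, slack=3)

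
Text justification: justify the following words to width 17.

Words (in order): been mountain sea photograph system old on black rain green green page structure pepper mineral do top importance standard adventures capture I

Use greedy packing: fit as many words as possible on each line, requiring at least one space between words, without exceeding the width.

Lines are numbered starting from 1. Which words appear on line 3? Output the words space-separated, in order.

Line 1: ['been', 'mountain', 'sea'] (min_width=17, slack=0)
Line 2: ['photograph', 'system'] (min_width=17, slack=0)
Line 3: ['old', 'on', 'black', 'rain'] (min_width=17, slack=0)
Line 4: ['green', 'green', 'page'] (min_width=16, slack=1)
Line 5: ['structure', 'pepper'] (min_width=16, slack=1)
Line 6: ['mineral', 'do', 'top'] (min_width=14, slack=3)
Line 7: ['importance'] (min_width=10, slack=7)
Line 8: ['standard'] (min_width=8, slack=9)
Line 9: ['adventures'] (min_width=10, slack=7)
Line 10: ['capture', 'I'] (min_width=9, slack=8)

Answer: old on black rain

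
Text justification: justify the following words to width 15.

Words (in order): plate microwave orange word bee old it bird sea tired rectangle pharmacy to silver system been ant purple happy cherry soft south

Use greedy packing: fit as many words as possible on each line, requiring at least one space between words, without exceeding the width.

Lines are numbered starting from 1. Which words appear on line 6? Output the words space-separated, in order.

Answer: silver system

Derivation:
Line 1: ['plate', 'microwave'] (min_width=15, slack=0)
Line 2: ['orange', 'word', 'bee'] (min_width=15, slack=0)
Line 3: ['old', 'it', 'bird', 'sea'] (min_width=15, slack=0)
Line 4: ['tired', 'rectangle'] (min_width=15, slack=0)
Line 5: ['pharmacy', 'to'] (min_width=11, slack=4)
Line 6: ['silver', 'system'] (min_width=13, slack=2)
Line 7: ['been', 'ant', 'purple'] (min_width=15, slack=0)
Line 8: ['happy', 'cherry'] (min_width=12, slack=3)
Line 9: ['soft', 'south'] (min_width=10, slack=5)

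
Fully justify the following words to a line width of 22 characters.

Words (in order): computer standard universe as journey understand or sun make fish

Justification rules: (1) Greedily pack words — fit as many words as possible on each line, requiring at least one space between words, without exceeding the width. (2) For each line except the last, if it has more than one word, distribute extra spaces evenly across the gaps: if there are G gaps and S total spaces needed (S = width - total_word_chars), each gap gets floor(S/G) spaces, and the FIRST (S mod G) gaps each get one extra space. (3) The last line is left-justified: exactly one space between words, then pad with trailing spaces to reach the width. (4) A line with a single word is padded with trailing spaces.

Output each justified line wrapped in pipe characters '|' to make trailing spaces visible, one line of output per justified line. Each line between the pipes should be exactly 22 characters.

Line 1: ['computer', 'standard'] (min_width=17, slack=5)
Line 2: ['universe', 'as', 'journey'] (min_width=19, slack=3)
Line 3: ['understand', 'or', 'sun', 'make'] (min_width=22, slack=0)
Line 4: ['fish'] (min_width=4, slack=18)

Answer: |computer      standard|
|universe   as  journey|
|understand or sun make|
|fish                  |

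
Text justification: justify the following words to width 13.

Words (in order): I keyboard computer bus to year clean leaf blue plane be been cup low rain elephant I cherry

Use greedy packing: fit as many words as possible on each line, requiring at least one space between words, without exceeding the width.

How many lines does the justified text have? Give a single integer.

Line 1: ['I', 'keyboard'] (min_width=10, slack=3)
Line 2: ['computer', 'bus'] (min_width=12, slack=1)
Line 3: ['to', 'year', 'clean'] (min_width=13, slack=0)
Line 4: ['leaf', 'blue'] (min_width=9, slack=4)
Line 5: ['plane', 'be', 'been'] (min_width=13, slack=0)
Line 6: ['cup', 'low', 'rain'] (min_width=12, slack=1)
Line 7: ['elephant', 'I'] (min_width=10, slack=3)
Line 8: ['cherry'] (min_width=6, slack=7)
Total lines: 8

Answer: 8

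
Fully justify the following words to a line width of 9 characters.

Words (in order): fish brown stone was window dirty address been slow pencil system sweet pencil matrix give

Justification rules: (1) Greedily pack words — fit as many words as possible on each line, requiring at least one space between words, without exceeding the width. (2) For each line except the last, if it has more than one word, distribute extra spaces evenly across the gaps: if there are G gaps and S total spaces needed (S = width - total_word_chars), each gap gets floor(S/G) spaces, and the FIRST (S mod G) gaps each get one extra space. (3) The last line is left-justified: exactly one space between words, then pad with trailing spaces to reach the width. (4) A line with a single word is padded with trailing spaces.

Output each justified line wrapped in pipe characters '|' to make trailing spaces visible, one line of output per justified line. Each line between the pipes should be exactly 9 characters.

Line 1: ['fish'] (min_width=4, slack=5)
Line 2: ['brown'] (min_width=5, slack=4)
Line 3: ['stone', 'was'] (min_width=9, slack=0)
Line 4: ['window'] (min_width=6, slack=3)
Line 5: ['dirty'] (min_width=5, slack=4)
Line 6: ['address'] (min_width=7, slack=2)
Line 7: ['been', 'slow'] (min_width=9, slack=0)
Line 8: ['pencil'] (min_width=6, slack=3)
Line 9: ['system'] (min_width=6, slack=3)
Line 10: ['sweet'] (min_width=5, slack=4)
Line 11: ['pencil'] (min_width=6, slack=3)
Line 12: ['matrix'] (min_width=6, slack=3)
Line 13: ['give'] (min_width=4, slack=5)

Answer: |fish     |
|brown    |
|stone was|
|window   |
|dirty    |
|address  |
|been slow|
|pencil   |
|system   |
|sweet    |
|pencil   |
|matrix   |
|give     |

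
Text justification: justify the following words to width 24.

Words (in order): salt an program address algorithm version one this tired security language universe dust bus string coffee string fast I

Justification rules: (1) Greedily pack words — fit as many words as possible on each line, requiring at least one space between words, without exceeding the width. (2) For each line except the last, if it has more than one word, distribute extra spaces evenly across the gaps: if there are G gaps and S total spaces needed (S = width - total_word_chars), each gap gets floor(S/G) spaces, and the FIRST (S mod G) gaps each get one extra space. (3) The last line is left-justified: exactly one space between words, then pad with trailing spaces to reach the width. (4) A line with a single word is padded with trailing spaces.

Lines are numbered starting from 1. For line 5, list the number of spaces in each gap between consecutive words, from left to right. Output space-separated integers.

Line 1: ['salt', 'an', 'program', 'address'] (min_width=23, slack=1)
Line 2: ['algorithm', 'version', 'one'] (min_width=21, slack=3)
Line 3: ['this', 'tired', 'security'] (min_width=19, slack=5)
Line 4: ['language', 'universe', 'dust'] (min_width=22, slack=2)
Line 5: ['bus', 'string', 'coffee', 'string'] (min_width=24, slack=0)
Line 6: ['fast', 'I'] (min_width=6, slack=18)

Answer: 1 1 1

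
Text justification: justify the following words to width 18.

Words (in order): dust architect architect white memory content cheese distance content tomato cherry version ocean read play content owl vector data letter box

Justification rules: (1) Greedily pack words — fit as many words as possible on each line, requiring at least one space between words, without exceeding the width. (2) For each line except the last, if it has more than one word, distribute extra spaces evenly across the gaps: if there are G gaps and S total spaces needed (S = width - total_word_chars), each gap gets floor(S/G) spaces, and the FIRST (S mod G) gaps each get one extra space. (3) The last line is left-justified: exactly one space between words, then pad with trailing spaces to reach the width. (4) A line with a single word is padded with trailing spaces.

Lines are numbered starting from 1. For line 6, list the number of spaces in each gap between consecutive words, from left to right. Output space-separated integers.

Answer: 5

Derivation:
Line 1: ['dust', 'architect'] (min_width=14, slack=4)
Line 2: ['architect', 'white'] (min_width=15, slack=3)
Line 3: ['memory', 'content'] (min_width=14, slack=4)
Line 4: ['cheese', 'distance'] (min_width=15, slack=3)
Line 5: ['content', 'tomato'] (min_width=14, slack=4)
Line 6: ['cherry', 'version'] (min_width=14, slack=4)
Line 7: ['ocean', 'read', 'play'] (min_width=15, slack=3)
Line 8: ['content', 'owl', 'vector'] (min_width=18, slack=0)
Line 9: ['data', 'letter', 'box'] (min_width=15, slack=3)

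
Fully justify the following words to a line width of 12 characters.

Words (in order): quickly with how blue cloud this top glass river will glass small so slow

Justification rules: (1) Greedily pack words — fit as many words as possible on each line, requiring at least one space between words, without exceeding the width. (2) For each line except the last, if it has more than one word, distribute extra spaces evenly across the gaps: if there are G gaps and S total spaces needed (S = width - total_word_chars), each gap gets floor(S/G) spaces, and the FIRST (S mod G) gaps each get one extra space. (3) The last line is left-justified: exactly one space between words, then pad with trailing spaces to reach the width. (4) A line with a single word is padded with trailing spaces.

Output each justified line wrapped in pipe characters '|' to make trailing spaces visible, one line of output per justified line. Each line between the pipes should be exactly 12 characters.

Line 1: ['quickly', 'with'] (min_width=12, slack=0)
Line 2: ['how', 'blue'] (min_width=8, slack=4)
Line 3: ['cloud', 'this'] (min_width=10, slack=2)
Line 4: ['top', 'glass'] (min_width=9, slack=3)
Line 5: ['river', 'will'] (min_width=10, slack=2)
Line 6: ['glass', 'small'] (min_width=11, slack=1)
Line 7: ['so', 'slow'] (min_width=7, slack=5)

Answer: |quickly with|
|how     blue|
|cloud   this|
|top    glass|
|river   will|
|glass  small|
|so slow     |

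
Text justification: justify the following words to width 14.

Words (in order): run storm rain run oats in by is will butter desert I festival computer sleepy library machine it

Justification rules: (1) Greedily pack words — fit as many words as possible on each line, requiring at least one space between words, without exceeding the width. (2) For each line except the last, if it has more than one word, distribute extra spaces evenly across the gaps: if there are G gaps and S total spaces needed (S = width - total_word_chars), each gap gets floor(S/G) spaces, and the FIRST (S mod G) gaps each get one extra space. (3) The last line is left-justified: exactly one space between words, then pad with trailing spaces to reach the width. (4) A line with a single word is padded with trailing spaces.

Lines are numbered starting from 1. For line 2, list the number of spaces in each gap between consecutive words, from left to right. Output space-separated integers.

Line 1: ['run', 'storm', 'rain'] (min_width=14, slack=0)
Line 2: ['run', 'oats', 'in', 'by'] (min_width=14, slack=0)
Line 3: ['is', 'will', 'butter'] (min_width=14, slack=0)
Line 4: ['desert', 'I'] (min_width=8, slack=6)
Line 5: ['festival'] (min_width=8, slack=6)
Line 6: ['computer'] (min_width=8, slack=6)
Line 7: ['sleepy', 'library'] (min_width=14, slack=0)
Line 8: ['machine', 'it'] (min_width=10, slack=4)

Answer: 1 1 1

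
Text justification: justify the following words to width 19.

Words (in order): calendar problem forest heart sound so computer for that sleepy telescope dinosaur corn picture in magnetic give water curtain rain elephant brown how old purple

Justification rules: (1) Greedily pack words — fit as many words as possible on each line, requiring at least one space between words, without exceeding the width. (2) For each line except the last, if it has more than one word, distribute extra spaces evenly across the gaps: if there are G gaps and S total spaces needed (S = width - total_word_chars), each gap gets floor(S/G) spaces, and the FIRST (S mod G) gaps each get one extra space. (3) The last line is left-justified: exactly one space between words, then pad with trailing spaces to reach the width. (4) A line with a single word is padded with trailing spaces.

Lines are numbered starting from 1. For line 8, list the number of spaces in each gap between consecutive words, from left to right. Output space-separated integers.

Answer: 8

Derivation:
Line 1: ['calendar', 'problem'] (min_width=16, slack=3)
Line 2: ['forest', 'heart', 'sound'] (min_width=18, slack=1)
Line 3: ['so', 'computer', 'for'] (min_width=15, slack=4)
Line 4: ['that', 'sleepy'] (min_width=11, slack=8)
Line 5: ['telescope', 'dinosaur'] (min_width=18, slack=1)
Line 6: ['corn', 'picture', 'in'] (min_width=15, slack=4)
Line 7: ['magnetic', 'give', 'water'] (min_width=19, slack=0)
Line 8: ['curtain', 'rain'] (min_width=12, slack=7)
Line 9: ['elephant', 'brown', 'how'] (min_width=18, slack=1)
Line 10: ['old', 'purple'] (min_width=10, slack=9)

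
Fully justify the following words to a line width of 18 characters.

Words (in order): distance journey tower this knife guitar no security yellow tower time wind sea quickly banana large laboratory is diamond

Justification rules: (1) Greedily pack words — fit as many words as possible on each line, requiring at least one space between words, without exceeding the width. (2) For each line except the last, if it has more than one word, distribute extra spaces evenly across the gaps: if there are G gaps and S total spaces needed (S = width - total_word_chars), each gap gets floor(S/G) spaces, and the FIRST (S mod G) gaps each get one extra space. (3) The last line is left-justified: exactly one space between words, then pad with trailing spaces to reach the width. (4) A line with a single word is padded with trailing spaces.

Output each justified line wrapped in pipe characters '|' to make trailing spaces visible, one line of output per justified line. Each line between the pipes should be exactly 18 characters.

Answer: |distance   journey|
|tower  this  knife|
|guitar no security|
|yellow  tower time|
|wind  sea  quickly|
|banana       large|
|laboratory      is|
|diamond           |

Derivation:
Line 1: ['distance', 'journey'] (min_width=16, slack=2)
Line 2: ['tower', 'this', 'knife'] (min_width=16, slack=2)
Line 3: ['guitar', 'no', 'security'] (min_width=18, slack=0)
Line 4: ['yellow', 'tower', 'time'] (min_width=17, slack=1)
Line 5: ['wind', 'sea', 'quickly'] (min_width=16, slack=2)
Line 6: ['banana', 'large'] (min_width=12, slack=6)
Line 7: ['laboratory', 'is'] (min_width=13, slack=5)
Line 8: ['diamond'] (min_width=7, slack=11)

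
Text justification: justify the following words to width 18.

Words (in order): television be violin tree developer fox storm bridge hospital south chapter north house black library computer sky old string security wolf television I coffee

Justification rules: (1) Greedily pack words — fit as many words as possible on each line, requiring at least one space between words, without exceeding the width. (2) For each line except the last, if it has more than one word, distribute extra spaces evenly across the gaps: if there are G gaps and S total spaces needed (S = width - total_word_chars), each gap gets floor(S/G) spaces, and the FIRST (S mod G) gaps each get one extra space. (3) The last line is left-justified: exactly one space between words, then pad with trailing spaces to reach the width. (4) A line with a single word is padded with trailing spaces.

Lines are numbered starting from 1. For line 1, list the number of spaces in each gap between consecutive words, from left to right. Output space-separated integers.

Answer: 6

Derivation:
Line 1: ['television', 'be'] (min_width=13, slack=5)
Line 2: ['violin', 'tree'] (min_width=11, slack=7)
Line 3: ['developer', 'fox'] (min_width=13, slack=5)
Line 4: ['storm', 'bridge'] (min_width=12, slack=6)
Line 5: ['hospital', 'south'] (min_width=14, slack=4)
Line 6: ['chapter', 'north'] (min_width=13, slack=5)
Line 7: ['house', 'black'] (min_width=11, slack=7)
Line 8: ['library', 'computer'] (min_width=16, slack=2)
Line 9: ['sky', 'old', 'string'] (min_width=14, slack=4)
Line 10: ['security', 'wolf'] (min_width=13, slack=5)
Line 11: ['television', 'I'] (min_width=12, slack=6)
Line 12: ['coffee'] (min_width=6, slack=12)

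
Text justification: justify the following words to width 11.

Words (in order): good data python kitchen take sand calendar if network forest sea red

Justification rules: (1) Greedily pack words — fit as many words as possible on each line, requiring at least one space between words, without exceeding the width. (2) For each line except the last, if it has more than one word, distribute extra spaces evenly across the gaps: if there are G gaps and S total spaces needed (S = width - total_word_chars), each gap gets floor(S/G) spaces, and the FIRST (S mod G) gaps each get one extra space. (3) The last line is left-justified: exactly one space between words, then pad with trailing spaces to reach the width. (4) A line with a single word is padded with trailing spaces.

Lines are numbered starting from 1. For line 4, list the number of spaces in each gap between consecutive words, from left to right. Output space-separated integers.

Line 1: ['good', 'data'] (min_width=9, slack=2)
Line 2: ['python'] (min_width=6, slack=5)
Line 3: ['kitchen'] (min_width=7, slack=4)
Line 4: ['take', 'sand'] (min_width=9, slack=2)
Line 5: ['calendar', 'if'] (min_width=11, slack=0)
Line 6: ['network'] (min_width=7, slack=4)
Line 7: ['forest', 'sea'] (min_width=10, slack=1)
Line 8: ['red'] (min_width=3, slack=8)

Answer: 3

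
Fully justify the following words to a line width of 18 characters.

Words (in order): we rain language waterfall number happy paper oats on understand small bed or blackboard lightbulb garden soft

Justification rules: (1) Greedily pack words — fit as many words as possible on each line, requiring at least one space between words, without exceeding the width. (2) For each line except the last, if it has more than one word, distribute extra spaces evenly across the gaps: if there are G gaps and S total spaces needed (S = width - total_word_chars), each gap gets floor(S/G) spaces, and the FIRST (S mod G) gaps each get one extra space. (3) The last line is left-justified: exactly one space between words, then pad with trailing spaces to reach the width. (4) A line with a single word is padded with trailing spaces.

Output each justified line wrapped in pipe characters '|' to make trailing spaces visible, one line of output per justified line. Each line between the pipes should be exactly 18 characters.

Answer: |we  rain  language|
|waterfall   number|
|happy  paper  oats|
|on      understand|
|small    bed    or|
|blackboard        |
|lightbulb   garden|
|soft              |

Derivation:
Line 1: ['we', 'rain', 'language'] (min_width=16, slack=2)
Line 2: ['waterfall', 'number'] (min_width=16, slack=2)
Line 3: ['happy', 'paper', 'oats'] (min_width=16, slack=2)
Line 4: ['on', 'understand'] (min_width=13, slack=5)
Line 5: ['small', 'bed', 'or'] (min_width=12, slack=6)
Line 6: ['blackboard'] (min_width=10, slack=8)
Line 7: ['lightbulb', 'garden'] (min_width=16, slack=2)
Line 8: ['soft'] (min_width=4, slack=14)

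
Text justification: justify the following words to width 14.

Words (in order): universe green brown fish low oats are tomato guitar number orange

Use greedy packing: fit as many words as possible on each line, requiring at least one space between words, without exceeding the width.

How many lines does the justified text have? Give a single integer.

Line 1: ['universe', 'green'] (min_width=14, slack=0)
Line 2: ['brown', 'fish', 'low'] (min_width=14, slack=0)
Line 3: ['oats', 'are'] (min_width=8, slack=6)
Line 4: ['tomato', 'guitar'] (min_width=13, slack=1)
Line 5: ['number', 'orange'] (min_width=13, slack=1)
Total lines: 5

Answer: 5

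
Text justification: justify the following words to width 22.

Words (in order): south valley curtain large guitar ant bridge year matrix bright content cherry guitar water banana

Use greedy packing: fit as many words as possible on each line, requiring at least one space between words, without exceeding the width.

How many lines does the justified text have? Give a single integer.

Answer: 5

Derivation:
Line 1: ['south', 'valley', 'curtain'] (min_width=20, slack=2)
Line 2: ['large', 'guitar', 'ant'] (min_width=16, slack=6)
Line 3: ['bridge', 'year', 'matrix'] (min_width=18, slack=4)
Line 4: ['bright', 'content', 'cherry'] (min_width=21, slack=1)
Line 5: ['guitar', 'water', 'banana'] (min_width=19, slack=3)
Total lines: 5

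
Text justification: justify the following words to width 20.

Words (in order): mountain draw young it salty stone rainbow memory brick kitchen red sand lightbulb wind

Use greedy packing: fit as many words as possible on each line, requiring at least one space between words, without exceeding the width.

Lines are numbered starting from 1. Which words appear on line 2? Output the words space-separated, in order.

Line 1: ['mountain', 'draw', 'young'] (min_width=19, slack=1)
Line 2: ['it', 'salty', 'stone'] (min_width=14, slack=6)
Line 3: ['rainbow', 'memory', 'brick'] (min_width=20, slack=0)
Line 4: ['kitchen', 'red', 'sand'] (min_width=16, slack=4)
Line 5: ['lightbulb', 'wind'] (min_width=14, slack=6)

Answer: it salty stone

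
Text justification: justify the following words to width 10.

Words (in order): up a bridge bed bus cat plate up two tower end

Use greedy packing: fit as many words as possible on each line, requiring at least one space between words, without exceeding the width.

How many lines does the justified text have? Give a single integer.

Answer: 6

Derivation:
Line 1: ['up', 'a'] (min_width=4, slack=6)
Line 2: ['bridge', 'bed'] (min_width=10, slack=0)
Line 3: ['bus', 'cat'] (min_width=7, slack=3)
Line 4: ['plate', 'up'] (min_width=8, slack=2)
Line 5: ['two', 'tower'] (min_width=9, slack=1)
Line 6: ['end'] (min_width=3, slack=7)
Total lines: 6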